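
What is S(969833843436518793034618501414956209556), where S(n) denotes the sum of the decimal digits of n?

183

9+6+9+8+3+3+8+4+3+4+3+6+5+1+8+7+9+3+0+3+4+6+1+8+5+0+1+4+1+4+9+5+6+2+0+9+5+5+6 = 183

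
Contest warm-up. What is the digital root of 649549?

6+4+9+5+4+9 = 37
3+7 = 10
1+0 = 1
(Equivalently, 649549 mod 9 = 1.)

1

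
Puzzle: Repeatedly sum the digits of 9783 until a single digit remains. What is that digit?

9

9+7+8+3 = 27
2+7 = 9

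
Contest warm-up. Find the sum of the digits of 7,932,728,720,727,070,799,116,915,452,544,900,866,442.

7+9+3+2+7+2+8+7+2+0+7+2+7+0+7+0+7+9+9+1+1+6+9+1+5+4+5+2+5+4+4+9+0+0+8+6+6+4+4+2 = 181

181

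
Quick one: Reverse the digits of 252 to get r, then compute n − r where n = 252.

0

Reverse of 252 is 252.
252 − 252 = 0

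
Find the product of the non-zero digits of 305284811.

7680

3×5×2×8×4×8×1×1 = 7680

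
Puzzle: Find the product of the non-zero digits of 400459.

720

4×4×5×9 = 720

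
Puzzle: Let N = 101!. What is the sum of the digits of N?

101! = 9425947759838359420851623124482936749562312794702543768327889353416977599316221476503087861591808346911623490003549599583369706302603264000000000000000000000000
Sum of its 160 digits: 639.

639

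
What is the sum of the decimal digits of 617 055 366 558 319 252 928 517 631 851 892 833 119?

179

6+1+7+0+5+5+3+6+6+5+5+8+3+1+9+2+5+2+9+2+8+5+1+7+6+3+1+8+5+1+8+9+2+8+3+3+1+1+9 = 179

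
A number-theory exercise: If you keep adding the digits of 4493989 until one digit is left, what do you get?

4+4+9+3+9+8+9 = 46
4+6 = 10
1+0 = 1
(Equivalently, 4493989 mod 9 = 1.)

1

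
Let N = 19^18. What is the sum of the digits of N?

82

19^18 = 104127350297911241532841
Sum of its 24 digits: 82.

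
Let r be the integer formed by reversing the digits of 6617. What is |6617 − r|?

Reverse of 6617 is 7166.
|6617 − 7166| = 549

549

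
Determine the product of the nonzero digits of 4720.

56

4×7×2 = 56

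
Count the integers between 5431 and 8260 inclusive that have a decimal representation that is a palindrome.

29

The integers in [5431, 8260] that have a decimal representation that is a palindrome: 5445, 5555, 5665, 5775, 5885, 5995, …, 8118, 8228.
29 qualify.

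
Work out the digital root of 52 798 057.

7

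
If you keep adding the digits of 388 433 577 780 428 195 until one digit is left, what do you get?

2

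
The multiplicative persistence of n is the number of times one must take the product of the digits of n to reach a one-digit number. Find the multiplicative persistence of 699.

4

699 → 486 → 192 → 18 → 8 (4 steps)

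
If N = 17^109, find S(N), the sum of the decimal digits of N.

566

17^109 = 131502021866928333910087123933480516157860764129835656776804767622297012930043219288029752064844117339164721813894369152081312807052497
Sum of its 135 digits: 566.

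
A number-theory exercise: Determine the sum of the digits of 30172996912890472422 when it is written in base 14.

145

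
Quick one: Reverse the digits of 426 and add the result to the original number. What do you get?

Reverse of 426 is 624.
426 + 624 = 1050

1050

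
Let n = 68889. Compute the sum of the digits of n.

6+8+8+8+9 = 39

39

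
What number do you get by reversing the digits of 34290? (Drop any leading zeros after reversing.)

Reversing 34290 gives 9243.

9243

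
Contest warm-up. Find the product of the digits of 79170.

0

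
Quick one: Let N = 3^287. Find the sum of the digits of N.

702

3^287 = 85861822891966292897565943276292392423908891501494638458756594540986360466165937889499308581566559215573308821736871413642977447333881387
Sum of its 137 digits: 702.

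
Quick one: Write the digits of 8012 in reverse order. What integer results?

2108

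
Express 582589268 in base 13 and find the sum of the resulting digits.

44

582589268 in base 13 is 93910BA1.
Digit sum: 9+3+9+1+0+11+10+1 = 44.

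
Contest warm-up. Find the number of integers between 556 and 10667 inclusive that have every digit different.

5048

The integers in [556, 10667] that have every digit different: 560, 561, 562, 563, 564, 567, …, 10658, 10659.
5048 qualify.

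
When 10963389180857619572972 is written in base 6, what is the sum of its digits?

10963389180857619572972 in base 6 is 14413424051500251300454150512.
Digit sum: 1+4+4+1+3+4+2+4+0+5+1+5+0+0+2+5+1+3+0+0+4+5+4+1+5+0+5+1+2 = 72.

72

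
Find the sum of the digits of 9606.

9+6+0+6 = 21

21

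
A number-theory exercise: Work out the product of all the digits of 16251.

1×6×2×5×1 = 60

60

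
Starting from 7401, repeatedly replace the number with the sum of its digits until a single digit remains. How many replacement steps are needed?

7401 → 12 → 3 (2 steps)

2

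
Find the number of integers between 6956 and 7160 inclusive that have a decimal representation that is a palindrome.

The integers in [6956, 7160] that have a decimal representation that is a palindrome: 6996, 7007, 7117.
3 qualify.

3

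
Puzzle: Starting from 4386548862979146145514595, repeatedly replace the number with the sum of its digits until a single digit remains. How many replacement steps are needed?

4386548862979146145514595 → 129 → 12 → 3 (3 steps)

3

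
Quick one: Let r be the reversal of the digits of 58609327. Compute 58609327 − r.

Reverse of 58609327 is 72390685.
58609327 − 72390685 = -13781358

-13781358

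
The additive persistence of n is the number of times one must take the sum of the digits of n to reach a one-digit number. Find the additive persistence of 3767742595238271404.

3

3767742595238271404 → 86 → 14 → 5 (3 steps)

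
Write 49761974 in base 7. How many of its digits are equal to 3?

3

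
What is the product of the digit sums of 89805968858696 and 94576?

S(89805968858696) = 8+9+8+0+5+9+6+8+8+5+8+6+9+6 = 95.
S(94576) = 9+4+5+7+6 = 31.
95 · 31 = 2945.

2945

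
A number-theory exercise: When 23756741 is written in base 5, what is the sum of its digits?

21

23756741 in base 5 is 22040203431.
Digit sum: 2+2+0+4+0+2+0+3+4+3+1 = 21.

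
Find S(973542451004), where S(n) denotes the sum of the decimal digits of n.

44

9+7+3+5+4+2+4+5+1+0+0+4 = 44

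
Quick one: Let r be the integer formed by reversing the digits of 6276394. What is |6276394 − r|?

1339668

Reverse of 6276394 is 4936726.
|6276394 − 4936726| = 1339668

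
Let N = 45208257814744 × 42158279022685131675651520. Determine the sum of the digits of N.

45208257814744 × 42158279022685131675651520 = 1905902347083463146930269480547662010880
Sum of its 40 digits: 163.

163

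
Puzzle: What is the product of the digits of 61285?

6×1×2×8×5 = 480

480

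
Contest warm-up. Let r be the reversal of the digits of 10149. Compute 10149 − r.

-83952

Reverse of 10149 is 94101.
10149 − 94101 = -83952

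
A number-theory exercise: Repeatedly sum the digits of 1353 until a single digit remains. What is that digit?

3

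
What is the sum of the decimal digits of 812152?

19

8+1+2+1+5+2 = 19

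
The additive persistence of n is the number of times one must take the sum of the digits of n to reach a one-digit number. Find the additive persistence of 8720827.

8720827 → 34 → 7 (2 steps)

2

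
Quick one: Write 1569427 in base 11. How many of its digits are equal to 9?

1

1569427 in base 11 is 982152.
The digit 9 appears 1 time.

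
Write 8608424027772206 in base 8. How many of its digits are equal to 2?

3

8608424027772206 in base 8 is 364525035020052456.
The digit 2 appears 3 times.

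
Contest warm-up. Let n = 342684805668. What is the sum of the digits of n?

3+4+2+6+8+4+8+0+5+6+6+8 = 60

60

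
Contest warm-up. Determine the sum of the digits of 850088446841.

8+5+0+0+8+8+4+4+6+8+4+1 = 56

56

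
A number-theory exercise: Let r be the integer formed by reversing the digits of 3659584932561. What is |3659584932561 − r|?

Reverse of 3659584932561 is 1652394859563.
|3659584932561 − 1652394859563| = 2007190072998

2007190072998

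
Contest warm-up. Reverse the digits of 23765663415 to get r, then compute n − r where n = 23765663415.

Reverse of 23765663415 is 51436656732.
23765663415 − 51436656732 = -27670993317

-27670993317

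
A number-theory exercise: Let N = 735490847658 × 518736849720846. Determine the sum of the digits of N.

117

735490847658 × 518736849720846 = 381526205312625585212878668
Sum of its 27 digits: 117.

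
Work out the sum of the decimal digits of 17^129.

764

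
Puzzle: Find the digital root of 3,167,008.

7

3+1+6+7+0+0+8 = 25
2+5 = 7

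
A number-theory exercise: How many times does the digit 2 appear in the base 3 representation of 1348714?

1348714 in base 3 is 2112112002101.
The digit 2 appears 4 times.

4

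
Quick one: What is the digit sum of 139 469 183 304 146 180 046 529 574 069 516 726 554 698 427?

1+3+9+4+6+9+1+8+3+3+0+4+1+4+6+1+8+0+0+4+6+5+2+9+5+7+4+0+6+9+5+1+6+7+2+6+5+5+4+6+9+8+4+2+7 = 205

205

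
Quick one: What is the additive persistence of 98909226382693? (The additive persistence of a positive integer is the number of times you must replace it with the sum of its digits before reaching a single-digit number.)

3

98909226382693 → 76 → 13 → 4 (3 steps)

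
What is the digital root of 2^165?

The digital root of n equals n mod 9 (or 9 when 9 | n), so we need 2^165 mod 9.
2^165 ≡ 8 (mod 9), so the digital root is 8.

8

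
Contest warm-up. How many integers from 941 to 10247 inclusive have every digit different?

4585

The integers in [941, 10247] that have every digit different: 941, 942, 943, 945, 946, 947, …, 10246, 10247.
4585 qualify.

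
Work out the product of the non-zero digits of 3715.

3×7×1×5 = 105

105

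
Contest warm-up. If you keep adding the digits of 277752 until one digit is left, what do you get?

3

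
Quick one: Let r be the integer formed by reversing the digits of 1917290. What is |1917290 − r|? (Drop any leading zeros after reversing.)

990099

Reverse of 1917290 is 927191.
|1917290 − 927191| = 990099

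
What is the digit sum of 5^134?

439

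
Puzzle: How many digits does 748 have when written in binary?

10

748 in base 2 is 1011101100, which has 10 digits.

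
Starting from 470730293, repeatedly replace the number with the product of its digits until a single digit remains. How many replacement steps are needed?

1

470730293 → 0 (1 step)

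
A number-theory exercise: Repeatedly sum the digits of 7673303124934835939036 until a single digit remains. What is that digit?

8

7+6+7+3+3+0+3+1+2+4+9+3+4+8+3+5+9+3+9+0+3+6 = 98
9+8 = 17
1+7 = 8
(Equivalently, 7673303124934835939036 mod 9 = 8.)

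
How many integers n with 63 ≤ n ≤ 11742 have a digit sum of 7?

The integers in [63, 11742] that have a digit sum of 7: 70, 106, 115, 124, 133, 142, …, 11410, 11500.
162 qualify.

162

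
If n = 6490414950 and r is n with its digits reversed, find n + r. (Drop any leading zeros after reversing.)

Reverse of 6490414950 is 594140946.
6490414950 + 594140946 = 7084555896

7084555896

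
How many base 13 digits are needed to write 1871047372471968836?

1871047372471968836 in base 13 is 2A7280A71B9CCB002, which has 17 digits.

17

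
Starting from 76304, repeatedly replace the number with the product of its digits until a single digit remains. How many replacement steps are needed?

1

76304 → 0 (1 step)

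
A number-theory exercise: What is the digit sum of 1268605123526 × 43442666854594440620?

1268605123526 × 43442666854594440620 = 55111589751371646223367972026120
Sum of its 32 digits: 127.

127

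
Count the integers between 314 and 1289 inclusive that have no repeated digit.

599

The integers in [314, 1289] that have no repeated digit: 314, 315, 316, 317, 318, 319, …, 1287, 1289.
599 qualify.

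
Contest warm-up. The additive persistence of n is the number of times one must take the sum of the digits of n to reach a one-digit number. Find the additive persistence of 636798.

3

636798 → 39 → 12 → 3 (3 steps)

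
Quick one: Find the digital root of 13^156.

The digital root of n equals n mod 9 (or 9 when 9 | n), so we need 13^156 mod 9.
13^156 ≡ 1 (mod 9), so the digital root is 1.

1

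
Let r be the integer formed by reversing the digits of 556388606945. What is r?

549606883655

Reversing 556388606945 gives 549606883655.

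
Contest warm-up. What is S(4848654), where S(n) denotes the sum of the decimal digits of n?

39

4+8+4+8+6+5+4 = 39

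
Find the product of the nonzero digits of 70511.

35

7×5×1×1 = 35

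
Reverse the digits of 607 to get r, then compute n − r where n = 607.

-99

Reverse of 607 is 706.
607 − 706 = -99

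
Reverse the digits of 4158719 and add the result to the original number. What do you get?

13337233

Reverse of 4158719 is 9178514.
4158719 + 9178514 = 13337233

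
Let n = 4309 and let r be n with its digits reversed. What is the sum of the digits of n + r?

14

Reversal of 4309 is 9034; 4309 + 9034 = 13343.
Digit sum of 13343: 1+3+3+4+3 = 14.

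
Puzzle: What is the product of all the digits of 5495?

5×4×9×5 = 900

900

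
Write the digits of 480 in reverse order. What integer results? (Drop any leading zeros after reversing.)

84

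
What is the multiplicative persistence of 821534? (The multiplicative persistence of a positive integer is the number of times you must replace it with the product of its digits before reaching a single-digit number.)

2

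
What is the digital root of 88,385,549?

5

8+8+3+8+5+5+4+9 = 50
5+0 = 5
(Equivalently, 88,385,549 mod 9 = 5.)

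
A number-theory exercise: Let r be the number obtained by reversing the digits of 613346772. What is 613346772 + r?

890990088

Reverse of 613346772 is 277643316.
613346772 + 277643316 = 890990088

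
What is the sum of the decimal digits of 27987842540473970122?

91

2+7+9+8+7+8+4+2+5+4+0+4+7+3+9+7+0+1+2+2 = 91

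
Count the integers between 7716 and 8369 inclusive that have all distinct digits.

322

The integers in [7716, 8369] that have all distinct digits: 7801, 7802, 7803, 7804, 7805, 7806, …, 8367, 8369.
322 qualify.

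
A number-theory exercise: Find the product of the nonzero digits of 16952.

540

1×6×9×5×2 = 540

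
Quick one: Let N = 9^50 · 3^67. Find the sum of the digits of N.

9^50 · 3^67 = 47780373265559358009192445772039644256794138579444188363337645975725833060824587
Sum of its 80 digits: 387.

387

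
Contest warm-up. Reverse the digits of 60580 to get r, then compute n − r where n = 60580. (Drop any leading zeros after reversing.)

Reverse of 60580 is 8506.
60580 − 8506 = 52074

52074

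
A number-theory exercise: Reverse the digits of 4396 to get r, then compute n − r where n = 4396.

-2538

Reverse of 4396 is 6934.
4396 − 6934 = -2538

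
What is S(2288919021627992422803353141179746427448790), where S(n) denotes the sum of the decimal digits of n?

192

2+2+8+8+9+1+9+0+2+1+6+2+7+9+9+2+4+2+2+8+0+3+3+5+3+1+4+1+1+7+9+7+4+6+4+2+7+4+4+8+7+9+0 = 192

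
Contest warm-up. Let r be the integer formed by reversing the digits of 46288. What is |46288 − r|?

41976

Reverse of 46288 is 88264.
|46288 − 88264| = 41976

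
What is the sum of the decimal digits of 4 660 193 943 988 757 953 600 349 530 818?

153

4+6+6+0+1+9+3+9+4+3+9+8+8+7+5+7+9+5+3+6+0+0+3+4+9+5+3+0+8+1+8 = 153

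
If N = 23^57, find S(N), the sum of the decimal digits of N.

305

23^57 = 415419284132315712417280030850401847268465234537470378097327641202361494857303
Sum of its 78 digits: 305.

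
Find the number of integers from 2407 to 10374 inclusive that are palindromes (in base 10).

80

The integers in [2407, 10374] that are palindromes (in base 10): 2442, 2552, 2662, 2772, 2882, 2992, …, 10201, 10301.
80 qualify.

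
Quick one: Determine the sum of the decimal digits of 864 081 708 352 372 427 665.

8+6+4+0+8+1+7+0+8+3+5+2+3+7+2+4+2+7+6+6+5 = 94

94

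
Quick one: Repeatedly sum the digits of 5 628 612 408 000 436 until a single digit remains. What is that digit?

1

5+6+2+8+6+1+2+4+0+8+0+0+0+4+3+6 = 55
5+5 = 10
1+0 = 1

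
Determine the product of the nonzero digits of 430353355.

4×3×3×5×3×3×5×5 = 40500

40500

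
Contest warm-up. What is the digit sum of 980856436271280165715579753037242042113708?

174

9+8+0+8+5+6+4+3+6+2+7+1+2+8+0+1+6+5+7+1+5+5+7+9+7+5+3+0+3+7+2+4+2+0+4+2+1+1+3+7+0+8 = 174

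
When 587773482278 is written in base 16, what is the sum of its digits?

68

587773482278 in base 16 is 88DA079526.
Digit sum: 8+8+13+10+0+7+9+5+2+6 = 68.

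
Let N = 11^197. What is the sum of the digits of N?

11^197 = 14267864497405095733447186055252564542342841773177143862714135658180034907347777165669887803105397864865425849164839252403783522440199784387682878619338889847653926337839652018288271666135359988487083372571
Sum of its 206 digits: 1004.

1004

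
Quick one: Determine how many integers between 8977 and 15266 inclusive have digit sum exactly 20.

The integers in [8977, 15266] that have digit sum exactly 20: 9029, 9038, 9047, 9056, 9065, 9074, …, 15257, 15266.
389 qualify.

389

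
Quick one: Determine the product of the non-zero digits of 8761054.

8×7×6×1×5×4 = 6720

6720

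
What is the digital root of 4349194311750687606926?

4+3+4+9+1+9+4+3+1+1+7+5+0+6+8+7+6+0+6+9+2+6 = 101
1+0+1 = 2

2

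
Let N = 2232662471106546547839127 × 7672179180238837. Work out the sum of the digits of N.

181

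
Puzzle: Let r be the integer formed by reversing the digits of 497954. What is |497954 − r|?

Reverse of 497954 is 459794.
|497954 − 459794| = 38160

38160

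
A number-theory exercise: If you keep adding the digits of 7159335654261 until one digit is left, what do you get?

7+1+5+9+3+3+5+6+5+4+2+6+1 = 57
5+7 = 12
1+2 = 3

3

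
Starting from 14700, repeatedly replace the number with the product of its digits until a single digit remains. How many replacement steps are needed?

1

14700 → 0 (1 step)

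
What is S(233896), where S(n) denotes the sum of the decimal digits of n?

2+3+3+8+9+6 = 31

31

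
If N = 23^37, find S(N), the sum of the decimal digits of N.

23^37 = 242063847902005849254176436075394136454464685331703
Sum of its 51 digits: 212.

212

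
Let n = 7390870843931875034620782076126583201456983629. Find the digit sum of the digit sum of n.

First digit sum: 207.
2+0+7 = 9.

9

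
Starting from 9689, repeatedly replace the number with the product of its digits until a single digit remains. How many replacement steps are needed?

9689 → 3888 → 1536 → 90 → 0 (4 steps)

4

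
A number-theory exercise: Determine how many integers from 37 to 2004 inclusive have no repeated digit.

The integers in [37, 2004] that have no repeated digit: 37, 38, 39, 40, 41, 42, …, 1986, 1987.
1209 qualify.

1209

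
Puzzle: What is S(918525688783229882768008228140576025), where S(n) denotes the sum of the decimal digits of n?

9+1+8+5+2+5+6+8+8+7+8+3+2+2+9+8+8+2+7+6+8+0+0+8+2+2+8+1+4+0+5+7+6+0+2+5 = 172

172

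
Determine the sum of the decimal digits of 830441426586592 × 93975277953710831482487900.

179

830441426586592 × 93975277953710831482487900 = 78040963887751131133386089764720942236800
Sum of its 41 digits: 179.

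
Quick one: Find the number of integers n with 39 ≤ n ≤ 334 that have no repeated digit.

The integers in [39, 334] that have no repeated digit: 39, 40, 41, 42, 43, 45, …, 328, 329.
223 qualify.

223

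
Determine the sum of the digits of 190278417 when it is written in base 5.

190278417 in base 5 is 342202402132.
Digit sum: 3+4+2+2+0+2+4+0+2+1+3+2 = 25.

25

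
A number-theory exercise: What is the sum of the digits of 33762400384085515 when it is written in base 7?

67

33762400384085515 in base 7 is 26506344634405126222.
Digit sum: 2+6+5+0+6+3+4+4+6+3+4+4+0+5+1+2+6+2+2+2 = 67.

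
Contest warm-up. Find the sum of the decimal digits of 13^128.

664

13^128 = 38436965620586987689488589105716734784140096285687477673605804756844311336293015125554652183988019630827184246200461293326735712862198305579521
Sum of its 143 digits: 664.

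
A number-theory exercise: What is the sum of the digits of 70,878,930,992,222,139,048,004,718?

7+0+8+7+8+9+3+0+9+9+2+2+2+2+1+3+9+0+4+8+0+0+4+7+1+8 = 113

113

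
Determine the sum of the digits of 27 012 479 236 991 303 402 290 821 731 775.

2+7+0+1+2+4+7+9+2+3+6+9+9+1+3+0+3+4+0+2+2+9+0+8+2+1+7+3+1+7+7+5 = 126

126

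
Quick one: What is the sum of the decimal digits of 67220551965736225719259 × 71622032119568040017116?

67220551965736225719259 × 71622032119568040017116 = 4814472531985052509435765747982930121770837044
Sum of its 46 digits: 205.

205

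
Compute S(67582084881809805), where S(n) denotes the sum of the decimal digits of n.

87

6+7+5+8+2+0+8+4+8+8+1+8+0+9+8+0+5 = 87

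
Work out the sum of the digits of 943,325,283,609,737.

71

9+4+3+3+2+5+2+8+3+6+0+9+7+3+7 = 71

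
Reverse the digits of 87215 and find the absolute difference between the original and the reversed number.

Reverse of 87215 is 51278.
|87215 − 51278| = 35937

35937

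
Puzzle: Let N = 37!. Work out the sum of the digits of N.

153

37! = 13763753091226345046315979581580902400000000
Sum of its 44 digits: 153.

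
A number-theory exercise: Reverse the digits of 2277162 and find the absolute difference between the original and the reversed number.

Reverse of 2277162 is 2617722.
|2277162 − 2617722| = 340560

340560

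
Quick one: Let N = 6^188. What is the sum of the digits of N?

6^188 = 196080800892729864928936510590452408165346645552019689622967924954308766289814168640457094990299065573092198900807384092515194518979041936870998016
Sum of its 147 digits: 711.

711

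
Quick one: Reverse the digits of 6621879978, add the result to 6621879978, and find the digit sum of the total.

Reversal of 6621879978 is 8799781266; 6621879978 + 8799781266 = 15421661244.
Digit sum of 15421661244: 1+5+4+2+1+6+6+1+2+4+4 = 36.

36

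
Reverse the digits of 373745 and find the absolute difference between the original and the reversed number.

173628

Reverse of 373745 is 547373.
|373745 − 547373| = 173628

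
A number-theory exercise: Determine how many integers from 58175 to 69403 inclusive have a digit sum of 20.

587

The integers in [58175, 69403] that have a digit sum of 20: 58205, 58214, 58223, 58232, 58241, 58250, …, 69320, 69401.
587 qualify.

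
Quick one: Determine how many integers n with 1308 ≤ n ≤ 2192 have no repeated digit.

493

The integers in [1308, 2192] that have no repeated digit: 1308, 1309, 1320, 1324, 1325, 1326, …, 2189, 2190.
493 qualify.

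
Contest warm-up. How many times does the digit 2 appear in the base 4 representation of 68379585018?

8

68379585018 in base 4 is 333223233122213322.
The digit 2 appears 8 times.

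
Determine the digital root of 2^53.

The digital root of n equals n mod 9 (or 9 when 9 | n), so we need 2^53 mod 9.
2^53 ≡ 5 (mod 9), so the digital root is 5.

5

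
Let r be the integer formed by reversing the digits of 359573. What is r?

375953

Reversing 359573 gives 375953.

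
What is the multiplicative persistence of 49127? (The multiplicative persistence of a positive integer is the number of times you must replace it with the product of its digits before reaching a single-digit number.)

2

49127 → 504 → 0 (2 steps)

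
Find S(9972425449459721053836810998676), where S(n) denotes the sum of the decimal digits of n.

9+9+7+2+4+2+5+4+4+9+4+5+9+7+2+1+0+5+3+8+3+6+8+1+0+9+9+8+6+7+6 = 162

162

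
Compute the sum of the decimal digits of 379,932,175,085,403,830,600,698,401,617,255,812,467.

165

3+7+9+9+3+2+1+7+5+0+8+5+4+0+3+8+3+0+6+0+0+6+9+8+4+0+1+6+1+7+2+5+5+8+1+2+4+6+7 = 165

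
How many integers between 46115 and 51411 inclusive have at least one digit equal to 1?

The integers in [46115, 51411] that have at least one digit equal to 1: 46115, 46116, 46117, 46118, 46119, 46120, …, 51410, 51411.
1733 qualify.

1733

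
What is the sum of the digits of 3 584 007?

27

3+5+8+4+0+0+7 = 27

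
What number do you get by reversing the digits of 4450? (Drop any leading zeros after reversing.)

544

Reversing 4450 gives 544.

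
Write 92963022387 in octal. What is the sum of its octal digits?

39

92963022387 in base 8 is 1264501623063.
Digit sum: 1+2+6+4+5+0+1+6+2+3+0+6+3 = 39.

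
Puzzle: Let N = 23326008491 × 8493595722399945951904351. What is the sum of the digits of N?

161

23326008491 × 8493595722399945951904351 = 198121685939822418172061969045844341
Sum of its 36 digits: 161.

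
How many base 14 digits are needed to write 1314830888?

8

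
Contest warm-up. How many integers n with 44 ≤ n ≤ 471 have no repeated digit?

The integers in [44, 471] that have no repeated digit: 45, 46, 47, 48, 49, 50, …, 470, 471.
316 qualify.

316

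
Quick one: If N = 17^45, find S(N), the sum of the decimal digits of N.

242

17^45 = 23453165165327788911665591944416226304630809183732482257
Sum of its 56 digits: 242.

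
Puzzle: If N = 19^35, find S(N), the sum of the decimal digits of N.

208

19^35 = 570658162108627174778971075491512021856922699
Sum of its 45 digits: 208.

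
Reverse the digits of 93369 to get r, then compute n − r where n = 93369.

-2970

Reverse of 93369 is 96339.
93369 − 96339 = -2970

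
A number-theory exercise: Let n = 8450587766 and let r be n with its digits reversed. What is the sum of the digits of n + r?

40

Reversal of 8450587766 is 6677850548; 8450587766 + 6677850548 = 15128438314.
Digit sum of 15128438314: 1+5+1+2+8+4+3+8+3+1+4 = 40.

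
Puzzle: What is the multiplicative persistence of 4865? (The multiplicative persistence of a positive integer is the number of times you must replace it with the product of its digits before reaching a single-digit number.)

2

4865 → 960 → 0 (2 steps)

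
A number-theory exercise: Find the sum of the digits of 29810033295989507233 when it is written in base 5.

45

29810033295989507233 in base 5 is 4000031041141010141303212413.
Digit sum: 4+0+0+0+0+3+1+0+4+1+1+4+1+0+1+0+1+4+1+3+0+3+2+1+2+4+1+3 = 45.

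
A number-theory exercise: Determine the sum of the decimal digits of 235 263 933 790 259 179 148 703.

108

2+3+5+2+6+3+9+3+3+7+9+0+2+5+9+1+7+9+1+4+8+7+0+3 = 108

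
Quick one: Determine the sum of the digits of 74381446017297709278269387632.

142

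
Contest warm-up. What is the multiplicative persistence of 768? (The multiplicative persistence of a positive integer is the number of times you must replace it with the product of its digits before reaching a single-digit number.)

768 → 336 → 54 → 20 → 0 (4 steps)

4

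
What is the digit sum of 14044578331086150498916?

97

1+4+0+4+4+5+7+8+3+3+1+0+8+6+1+5+0+4+9+8+9+1+6 = 97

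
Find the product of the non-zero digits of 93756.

5670

9×3×7×5×6 = 5670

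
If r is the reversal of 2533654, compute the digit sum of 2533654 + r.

29

Reversal of 2533654 is 4563352; 2533654 + 4563352 = 7097006.
Digit sum of 7097006: 7+0+9+7+0+0+6 = 29.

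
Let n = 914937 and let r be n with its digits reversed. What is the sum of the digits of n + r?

30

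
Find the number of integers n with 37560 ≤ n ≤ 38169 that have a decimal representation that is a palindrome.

6

The integers in [37560, 38169] that have a decimal representation that is a palindrome: 37573, 37673, 37773, 37873, 37973, 38083.
6 qualify.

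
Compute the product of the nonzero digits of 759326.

7×5×9×3×2×6 = 11340

11340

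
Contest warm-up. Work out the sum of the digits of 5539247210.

38

5+5+3+9+2+4+7+2+1+0 = 38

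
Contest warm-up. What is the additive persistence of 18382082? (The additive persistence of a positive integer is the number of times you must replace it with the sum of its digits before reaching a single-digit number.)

18382082 → 32 → 5 (2 steps)

2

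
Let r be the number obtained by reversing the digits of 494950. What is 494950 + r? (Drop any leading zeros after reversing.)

554444

Reverse of 494950 is 59494.
494950 + 59494 = 554444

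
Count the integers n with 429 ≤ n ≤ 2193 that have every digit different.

The integers in [429, 2193] that have every digit different: 429, 430, 431, 432, 435, 436, …, 2190, 2193.
1020 qualify.

1020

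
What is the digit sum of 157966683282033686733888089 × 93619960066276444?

215

157966683282033686733888089 × 93619960066276444 = 14788834580666132509086575381588516832875516
Sum of its 44 digits: 215.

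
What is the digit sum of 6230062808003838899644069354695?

6+2+3+0+0+6+2+8+0+8+0+0+3+8+3+8+8+9+9+6+4+4+0+6+9+3+5+4+6+9+5 = 144

144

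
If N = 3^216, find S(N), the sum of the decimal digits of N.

432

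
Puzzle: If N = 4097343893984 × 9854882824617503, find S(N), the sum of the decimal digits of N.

4097343893984 × 9854882824617503 = 40378843967374320677382801952
Sum of its 29 digits: 136.

136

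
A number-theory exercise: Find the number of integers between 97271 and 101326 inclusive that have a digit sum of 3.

9

The integers in [97271, 101326] that have a digit sum of 3: 100002, 100011, 100020, 100101, 100110, 100200, 101001, 101010, 101100.
9 qualify.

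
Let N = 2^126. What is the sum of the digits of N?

2^126 = 85070591730234615865843651857942052864
Sum of its 38 digits: 172.

172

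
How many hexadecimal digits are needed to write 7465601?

7465601 in base 16 is 71EA81, which has 6 digits.

6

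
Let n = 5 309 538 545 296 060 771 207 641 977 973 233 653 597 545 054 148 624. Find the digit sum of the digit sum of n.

First digit sum: 238.
2+3+8 = 13.

13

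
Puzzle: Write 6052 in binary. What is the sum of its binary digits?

7

6052 in base 2 is 1011110100100.
Digit sum: 1+0+1+1+1+1+0+1+0+0+1+0+0 = 7.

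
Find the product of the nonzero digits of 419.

36

4×1×9 = 36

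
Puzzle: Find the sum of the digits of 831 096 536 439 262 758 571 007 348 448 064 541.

158

8+3+1+0+9+6+5+3+6+4+3+9+2+6+2+7+5+8+5+7+1+0+0+7+3+4+8+4+4+8+0+6+4+5+4+1 = 158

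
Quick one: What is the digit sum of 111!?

111! = 1762952551090244663872161047107075788761409536026565516041574063347346955087248316436555574598462315773196047662837978913145847497199871623320096254145331200000000000000000000000000
Sum of its 181 digits: 693.

693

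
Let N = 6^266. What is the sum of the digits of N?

6^266 = 973268353124695564007152739668814057198409486438780266300365309925931347662535629048806840904355346718711655739433789463546802248615510201603046420308854287646811938894052088977936145488644875458542049427456
Sum of its 207 digits: 954.

954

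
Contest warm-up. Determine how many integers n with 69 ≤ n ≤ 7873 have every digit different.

The integers in [69, 7873] that have every digit different: 69, 70, 71, 72, 73, 74, …, 7865, 7869.
4141 qualify.

4141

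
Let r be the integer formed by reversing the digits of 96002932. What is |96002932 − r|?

Reverse of 96002932 is 23920069.
|96002932 − 23920069| = 72082863

72082863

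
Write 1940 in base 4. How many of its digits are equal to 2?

1

1940 in base 4 is 132110.
The digit 2 appears 1 time.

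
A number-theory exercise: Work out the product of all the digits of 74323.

7×4×3×2×3 = 504

504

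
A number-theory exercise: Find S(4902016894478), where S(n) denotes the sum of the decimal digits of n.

62

4+9+0+2+0+1+6+8+9+4+4+7+8 = 62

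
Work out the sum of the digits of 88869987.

8+8+8+6+9+9+8+7 = 63

63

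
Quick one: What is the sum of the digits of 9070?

9+0+7+0 = 16

16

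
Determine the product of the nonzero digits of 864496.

8×6×4×4×9×6 = 41472

41472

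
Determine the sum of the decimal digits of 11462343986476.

1+1+4+6+2+3+4+3+9+8+6+4+7+6 = 64

64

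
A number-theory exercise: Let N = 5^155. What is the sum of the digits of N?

533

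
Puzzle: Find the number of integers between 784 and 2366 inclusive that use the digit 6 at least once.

381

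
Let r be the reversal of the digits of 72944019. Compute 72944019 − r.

-18100908

Reverse of 72944019 is 91044927.
72944019 − 91044927 = -18100908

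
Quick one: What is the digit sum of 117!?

117! = 3969937160808720895401959629498630647790406360168322301129748464310422041758630649341780708631240196854767624444057168110272995649603642560353748940315749184568295424000000000000000000000000000
Sum of its 193 digits: 738.

738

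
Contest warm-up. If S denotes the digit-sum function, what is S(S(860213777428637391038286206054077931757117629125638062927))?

First digit sum: 251.
2+5+1 = 8.

8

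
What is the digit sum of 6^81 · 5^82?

162

6^81 · 5^82 = 2217132441215188849741248153095749464015000000000000000000000000000000000000000000000000000000000000000000000000000000000
Sum of its 121 digits: 162.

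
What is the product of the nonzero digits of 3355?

3×3×5×5 = 225

225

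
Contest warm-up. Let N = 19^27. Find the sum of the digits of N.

127

19^27 = 33600614943460448322716069311260139
Sum of its 35 digits: 127.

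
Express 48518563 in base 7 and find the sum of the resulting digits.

48518563 in base 7 is 1126254352.
Digit sum: 1+1+2+6+2+5+4+3+5+2 = 31.

31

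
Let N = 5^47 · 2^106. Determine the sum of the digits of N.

5^47 · 2^106 = 57646075230342348800000000000000000000000000000000000000000000000
Sum of its 65 digits: 77.

77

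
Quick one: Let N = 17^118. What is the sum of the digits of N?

17^118 = 15594545528261090630479388955533520293484205252350998538754604877073742512799977389801160508327264922573842291605467267610745333664365904831463009
Sum of its 146 digits: 658.

658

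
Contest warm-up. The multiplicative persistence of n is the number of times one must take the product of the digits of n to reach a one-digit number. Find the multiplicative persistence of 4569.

4569 → 1080 → 0 (2 steps)

2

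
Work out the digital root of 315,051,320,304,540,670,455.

3+1+5+0+5+1+3+2+0+3+0+4+5+4+0+6+7+0+4+5+5 = 63
6+3 = 9

9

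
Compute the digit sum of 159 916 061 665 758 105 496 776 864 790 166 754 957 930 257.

1+5+9+9+1+6+0+6+1+6+6+5+7+5+8+1+0+5+4+9+6+7+7+6+8+6+4+7+9+0+1+6+6+7+5+4+9+5+7+9+3+0+2+5+7 = 230

230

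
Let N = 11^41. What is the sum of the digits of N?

11^41 = 4978518112499354698647829163838661251242411
Sum of its 43 digits: 203.

203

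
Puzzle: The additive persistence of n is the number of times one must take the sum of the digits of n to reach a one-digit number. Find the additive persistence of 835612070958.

835612070958 → 54 → 9 (2 steps)

2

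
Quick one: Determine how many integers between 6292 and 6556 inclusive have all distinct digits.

152

The integers in [6292, 6556] that have all distinct digits: 6293, 6294, 6295, 6297, 6298, 6301, …, 6548, 6549.
152 qualify.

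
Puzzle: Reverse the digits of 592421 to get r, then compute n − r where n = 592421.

Reverse of 592421 is 124295.
592421 − 124295 = 468126

468126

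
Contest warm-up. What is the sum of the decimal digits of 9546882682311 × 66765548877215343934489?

9546882682311 × 66765548877215343934489 = 637402862350875797093660748583124079
Sum of its 36 digits: 171.

171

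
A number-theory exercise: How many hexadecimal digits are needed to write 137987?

5

137987 in base 16 is 21B03, which has 5 digits.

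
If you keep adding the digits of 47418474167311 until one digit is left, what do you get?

4

4+7+4+1+8+4+7+4+1+6+7+3+1+1 = 58
5+8 = 13
1+3 = 4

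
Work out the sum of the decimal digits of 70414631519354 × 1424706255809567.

70414631519354 × 1424706255809567 = 100320166026149159354498859718
Sum of its 30 digits: 127.

127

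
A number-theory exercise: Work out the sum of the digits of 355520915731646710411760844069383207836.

3+5+5+5+2+0+9+1+5+7+3+1+6+4+6+7+1+0+4+1+1+7+6+0+8+4+4+0+6+9+3+8+3+2+0+7+8+3+6 = 160

160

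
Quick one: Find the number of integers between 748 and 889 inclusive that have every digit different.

98

The integers in [748, 889] that have every digit different: 748, 749, 750, 751, 752, 753, …, 876, 879.
98 qualify.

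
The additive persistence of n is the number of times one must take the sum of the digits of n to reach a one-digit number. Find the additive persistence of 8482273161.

8482273161 → 42 → 6 (2 steps)

2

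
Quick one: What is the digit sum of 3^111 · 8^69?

558

3^111 · 8^69 = 18778823337793678764321634578833914536711949792189675207574651855398310296905341990076402224024128967692309355298816
Sum of its 116 digits: 558.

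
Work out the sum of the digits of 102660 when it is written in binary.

102660 in base 2 is 11001000100000100.
Digit sum: 1+1+0+0+1+0+0+0+1+0+0+0+0+0+1+0+0 = 5.

5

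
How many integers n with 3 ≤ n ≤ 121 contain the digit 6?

The integers in [3, 121] that contain the digit 6: 6, 16, 26, 36, 46, 56, …, 106, 116.
21 qualify.

21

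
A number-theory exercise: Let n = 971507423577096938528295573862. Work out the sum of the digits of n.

154

9+7+1+5+0+7+4+2+3+5+7+7+0+9+6+9+3+8+5+2+8+2+9+5+5+7+3+8+6+2 = 154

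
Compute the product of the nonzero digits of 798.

7×9×8 = 504

504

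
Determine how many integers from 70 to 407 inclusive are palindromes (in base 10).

34

The integers in [70, 407] that are palindromes (in base 10): 77, 88, 99, 101, 111, 121, …, 393, 404.
34 qualify.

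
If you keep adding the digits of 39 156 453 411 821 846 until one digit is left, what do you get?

8

3+9+1+5+6+4+5+3+4+1+1+8+2+1+8+4+6 = 71
7+1 = 8
(Equivalently, 39 156 453 411 821 846 mod 9 = 8.)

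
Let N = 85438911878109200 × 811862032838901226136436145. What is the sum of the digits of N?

85438911878109200 × 811862032838901226136436145 = 69364608680905479364203126211523129137034000
Sum of its 44 digits: 161.

161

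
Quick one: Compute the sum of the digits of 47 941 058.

38

4+7+9+4+1+0+5+8 = 38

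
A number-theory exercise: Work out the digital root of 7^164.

The digital root of n equals n mod 9 (or 9 when 9 | n), so we need 7^164 mod 9.
7^164 ≡ 4 (mod 9), so the digital root is 4.

4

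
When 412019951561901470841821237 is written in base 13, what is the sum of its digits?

161

412019951561901470841821237 in base 13 is 9B3879B1A36388553BB8C522.
Digit sum: 9+11+3+8+7+9+11+1+10+3+6+3+8+8+5+5+3+11+11+8+12+5+2+2 = 161.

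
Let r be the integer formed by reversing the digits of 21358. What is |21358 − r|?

Reverse of 21358 is 85312.
|21358 − 85312| = 63954

63954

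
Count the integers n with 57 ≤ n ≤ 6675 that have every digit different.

The integers in [57, 6675] that have every digit different: 57, 58, 59, 60, 61, 62, …, 6597, 6598.
3543 qualify.

3543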